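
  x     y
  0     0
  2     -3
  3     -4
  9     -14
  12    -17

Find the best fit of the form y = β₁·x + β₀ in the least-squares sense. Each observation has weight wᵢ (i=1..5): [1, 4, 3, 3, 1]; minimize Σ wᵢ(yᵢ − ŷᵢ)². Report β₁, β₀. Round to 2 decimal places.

Sums needed: Σwᵢ·x·x = 430, Σwᵢ·x = 56, Σwᵢ·1 = 12.
For MᵀWy: Σwᵢ·x·y = -642, Σwᵢ·y = -83.
So MᵀWM·[β₁, β₀]ᵀ = MᵀWy: [[430, 56]; [56, 12]]·[β₁, β₀]ᵀ = [-642, -83]ᵀ.
Determinant 430·12 − 56² = 2024.
β₁ = ((-642)·12 − 56·(-83))/2024 = -382/253; β₀ = (430·(-83) − 56·(-642))/2024 = 131/1012.

β₁ = -1.51, β₀ = 0.13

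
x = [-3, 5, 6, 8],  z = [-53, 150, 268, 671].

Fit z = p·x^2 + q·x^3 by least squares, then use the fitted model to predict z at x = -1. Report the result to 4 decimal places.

ẑ = -2.9868

MᵀM·[p, q]ᵀ = Mᵀz reads: 6098·p + 43426·q = 55865;  43426·p + 325154·q = 421621.
det = 6098·325154 − 43426² = 96971616.
p = (55865·325154 − 43426·421621)/96971616 = -860627/577212; q = (6098·421621 − 43426·55865)/96971616 = 863401/577212.
At x = -1: ẑ = (-860627/577212)·(1) + (863401/577212)·(-1) = -143669/48101.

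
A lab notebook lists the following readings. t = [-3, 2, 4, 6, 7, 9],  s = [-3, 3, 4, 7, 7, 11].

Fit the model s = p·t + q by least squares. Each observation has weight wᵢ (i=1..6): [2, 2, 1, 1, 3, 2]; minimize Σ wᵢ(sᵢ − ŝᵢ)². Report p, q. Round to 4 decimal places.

p = 1.0864, q = 0.2671

Sums needed: Σwᵢ·t·t = 387, Σwᵢ·t = 47, Σwᵢ·1 = 11.
Right-hand side: Σwᵢ·t·s = 433, Σwᵢ·s = 54.
Δ = 387·11 − 47² = 2048.
p = (433·11 − 47·54)/2048 = 2225/2048; q = (387·54 − 47·433)/2048 = 547/2048.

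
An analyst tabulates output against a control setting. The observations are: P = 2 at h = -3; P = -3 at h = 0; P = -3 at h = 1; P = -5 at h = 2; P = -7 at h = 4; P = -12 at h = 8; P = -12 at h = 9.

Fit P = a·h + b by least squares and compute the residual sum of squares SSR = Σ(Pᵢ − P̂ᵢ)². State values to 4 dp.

Entries of AᵀA: Σh·h = 175, Σh = 21, Σ1 = 7.
Moment sums: Σh·P = -251, ΣP = -40.
So AᵀA·[a, b]ᵀ = AᵀP: [[175, 21]; [21, 7]]·[a, b]ᵀ = [-251, -40]ᵀ.
det = 175·7 − 21² = 784.
a = ((-251)·7 − 21·(-40))/784 = -131/112; b = (175·(-40) − 21·(-251))/784 = -247/112.
Residuals: 39/56, -89/112, 3/8, -51/112, -13/112, -7/16, 41/56; SSR = 247/112.

SSR = 2.2054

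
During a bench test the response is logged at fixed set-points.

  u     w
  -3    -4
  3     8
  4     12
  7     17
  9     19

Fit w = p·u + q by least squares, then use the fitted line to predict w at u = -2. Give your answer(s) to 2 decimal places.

Setting ∂/∂p … = 0 gives: 164·p + 20·q = 374;  20·p + 5·q = 52.
(Σu·u = 164, Σu = 20, Σ1 = 5, Σu·w = 374, Σw = 52.)
Determinant 164·5 − 20² = 420.
p = (374·5 − 20·52)/420 = 83/42; q = (164·52 − 20·374)/420 = 262/105.
At u = -2: ŵ = (83/42)·(-2) + (262/105)·(1) = -51/35.

ŵ = -1.46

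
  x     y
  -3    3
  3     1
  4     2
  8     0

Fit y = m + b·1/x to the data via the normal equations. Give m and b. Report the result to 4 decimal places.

m = 1.7578, b = -2.7496

Sums needed: Σ1 = 4, Σ1/x = 3/8, Σ1/x·1/x = 173/576.
Moment sums: Σy = 6, Σ1/x·y = -1/6.
Δ = 4·(173/576) − (3/8)² = 611/576.
m = (6·(173/576) − (3/8)·(-1/6))/(611/576) = 1074/611; b = (4·(-1/6) − (3/8)·6)/(611/576) = -1680/611.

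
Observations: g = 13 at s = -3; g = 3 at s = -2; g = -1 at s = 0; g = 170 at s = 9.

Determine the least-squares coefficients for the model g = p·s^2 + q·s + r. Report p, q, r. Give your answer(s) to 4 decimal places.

p = 1.9707, q = 1.3066, r = -1.3675

Normal-equation sums: Σs^2·s^2 = 6658, Σs^2·s = 694, Σs^2 = 94, Σs·s = 94, Σs = 4, Σ1 = 4.
For Aᵀg: Σs^2·g = 13899, Σs·g = 1485, Σg = 185.
So AᵀA·[p, q, r]ᵀ = Aᵀg: [[6658, 694, 94]; [694, 94, 4]; [94, 4, 4]]·[p, q, r]ᵀ = [13899, 1485, 185]ᵀ.
Inverting the 3×3 Gram matrix, [p, q, r]ᵀ = [5309/2694, 1760/1347, -614/449]ᵀ.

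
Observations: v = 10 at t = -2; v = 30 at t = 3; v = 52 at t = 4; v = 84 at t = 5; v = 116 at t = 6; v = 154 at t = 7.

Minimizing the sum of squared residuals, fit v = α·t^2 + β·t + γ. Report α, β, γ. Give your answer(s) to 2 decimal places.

α = 2.98, β = 1.28, γ = 0.45

The normal equations are: 4675·α + 767·β + 139·γ = 14964;  767·α + 139·β + 23·γ = 2472;  139·α + 23·β + 6·γ = 446.
Row-reducing yields α = 5693/1912, β = 12243/9560, γ = 532/1195.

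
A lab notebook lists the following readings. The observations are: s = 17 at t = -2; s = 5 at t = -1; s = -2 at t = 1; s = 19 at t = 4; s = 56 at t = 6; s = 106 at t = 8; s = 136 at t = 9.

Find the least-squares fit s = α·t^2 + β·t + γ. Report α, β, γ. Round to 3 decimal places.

From the data, Σt^2·t^2 = 12227, Σt^2·t = 1513, Σt^2 = 203, Σt·t = 203, Σt = 25, Σ1 = 7.
Moment sums: Σt^2·s = 20191, Σt·s = 2443, Σs = 337.
XᵀX·[α, β, γ]ᵀ = Xᵀs becomes [[12227, 1513, 203]; [1513, 203, 25]; [203, 25, 7]]·[α, β, γ]ᵀ = [20191, 2443, 337]ᵀ.
Solving the 3×3 system (Gaussian elimination) gives α = 182005/87504, β = -307481/87504, γ = 5449/14584.

α = 2.080, β = -3.514, γ = 0.374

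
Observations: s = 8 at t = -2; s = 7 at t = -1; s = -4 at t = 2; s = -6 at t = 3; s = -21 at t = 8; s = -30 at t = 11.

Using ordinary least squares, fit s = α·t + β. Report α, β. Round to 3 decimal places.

Compute the Gram sums: Σt·t = 203, Σt = 21, Σ1 = 6.
Moment sums: Σt·s = -547, Σs = -46.
Normal equations: [[203, 21]; [21, 6]]·[α, β]ᵀ = [-547, -46]ᵀ.
Eliminating β: 6·(row 1) − 21·(row 2) gives 777·α = 6·(-547) − 21·(-46) = -2316, so α = -772/259.
Then β = ((-46) − 21·(-772/259))/6 = 307/111.

α = -2.981, β = 2.766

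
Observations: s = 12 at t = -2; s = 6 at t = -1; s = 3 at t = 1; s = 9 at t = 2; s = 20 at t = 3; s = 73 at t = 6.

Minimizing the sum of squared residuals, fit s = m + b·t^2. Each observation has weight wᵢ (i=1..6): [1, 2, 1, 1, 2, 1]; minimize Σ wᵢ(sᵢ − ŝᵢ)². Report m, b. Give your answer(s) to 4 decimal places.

m = 2.8245, b = 1.9447

Compute the Gram sums: Σwᵢ·1 = 8, Σwᵢ·t^2 = 65, Σwᵢ·t^2·t^2 = 1493.
Moment sums: Σwᵢ·s = 149, Σwᵢ·t^2·s = 3087.
Δ = 8·1493 − 65² = 7719.
m = (149·1493 − 65·3087)/7719 = 21802/7719; b = (8·3087 − 65·149)/7719 = 15011/7719.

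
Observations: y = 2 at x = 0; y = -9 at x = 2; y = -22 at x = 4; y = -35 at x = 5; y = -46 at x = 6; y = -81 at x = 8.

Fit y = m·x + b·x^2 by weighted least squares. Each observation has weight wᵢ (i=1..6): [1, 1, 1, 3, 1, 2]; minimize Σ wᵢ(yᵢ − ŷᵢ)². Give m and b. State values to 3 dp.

AᵀWA·[m, b]ᵀ = AᵀWy reads: 259·m + 1687·b = -2203;  1687·m + 11635·b = -15037.
Eliminating b: 11635·(row 1) − 1687·(row 2) gives 167496·m = 11635·(-2203) − 1687·(-15037) = -264486, so m = -44081/27916.
Then b = ((-15037) − 1687·(-44081/27916))/11635 = -4241/3988.

m = -1.579, b = -1.063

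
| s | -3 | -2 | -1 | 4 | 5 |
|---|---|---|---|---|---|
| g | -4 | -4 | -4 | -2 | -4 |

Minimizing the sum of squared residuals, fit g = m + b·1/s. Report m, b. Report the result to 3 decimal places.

AᵀA·[m, b]ᵀ = Aᵀg reads: 5·m + (-83/60)·b = -18;  (-83/60)·m + (5269/3600)·b = 181/30.
(Σ1 = 5, Σ1/s = -83/60, Σ1/s·1/s = 5269/3600, Σg = -18, Σ1/s·g = 181/30.)
det = 5·(5269/3600) − (-83/60)² = 1216/225.
m = ((-18)·(5269/3600) − (-83/60)·(181/30))/(1216/225) = -16199/4864; b = (5·(181/30) − (-83/60)·(-18))/(1216/225) = 1185/1216.

m = -3.330, b = 0.975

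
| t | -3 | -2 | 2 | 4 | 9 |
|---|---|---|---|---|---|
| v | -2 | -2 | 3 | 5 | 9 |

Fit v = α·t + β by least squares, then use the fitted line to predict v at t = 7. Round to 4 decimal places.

v̂ = 7.4404

From the data, Σt·t = 114, Σt = 10, Σ1 = 5.
Right-hand side: Σt·v = 117, Σv = 13.
Normal equations: [[114, 10]; [10, 5]]·[α, β]ᵀ = [117, 13]ᵀ.
det = 114·5 − 10² = 470.
α = (117·5 − 10·13)/470 = 91/94; β = (114·13 − 10·117)/470 = 156/235.
At t = 7: v̂ = (91/94)·(7) + (156/235)·(1) = 3497/470.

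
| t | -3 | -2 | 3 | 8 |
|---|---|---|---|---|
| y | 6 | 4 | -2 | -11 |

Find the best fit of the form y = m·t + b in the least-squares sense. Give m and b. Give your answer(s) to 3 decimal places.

Forming XᵀX = [[86, 6]; [6, 4]] and Xᵀy = [-120, -3]ᵀ gives XᵀX·[m, b]ᵀ = Xᵀy.
Δ = 86·4 − 6² = 308.
m = ((-120)·4 − 6·(-3))/308 = -3/2; b = (86·(-3) − 6·(-120))/308 = 3/2.

m = -1.500, b = 1.500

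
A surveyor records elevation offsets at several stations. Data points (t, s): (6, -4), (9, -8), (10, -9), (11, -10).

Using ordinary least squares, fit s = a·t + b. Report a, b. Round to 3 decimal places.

From the data, Σt·t = 338, Σt = 36, Σ1 = 4.
Right-hand side: Σt·s = -296, Σs = -31.
So AᵀA·[a, b]ᵀ = Aᵀs: [[338, 36]; [36, 4]]·[a, b]ᵀ = [-296, -31]ᵀ.
Determinant 338·4 − 36² = 56.
a = ((-296)·4 − 36·(-31))/56 = -17/14; b = (338·(-31) − 36·(-296))/56 = 89/28.

a = -1.214, b = 3.179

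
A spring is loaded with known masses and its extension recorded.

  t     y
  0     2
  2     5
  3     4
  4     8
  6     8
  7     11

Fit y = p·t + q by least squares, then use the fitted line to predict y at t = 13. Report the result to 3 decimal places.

With design matrix M, MᵀM = [[114, 22]; [22, 6]] and Mᵀy = [179, 38]ᵀ.
Determinant 114·6 − 22² = 200.
p = (179·6 − 22·38)/200 = 119/100; q = (114·38 − 22·179)/200 = 197/100.
At t = 13: ŷ = (119/100)·(13) + (197/100)·(1) = 436/25.

ŷ = 17.440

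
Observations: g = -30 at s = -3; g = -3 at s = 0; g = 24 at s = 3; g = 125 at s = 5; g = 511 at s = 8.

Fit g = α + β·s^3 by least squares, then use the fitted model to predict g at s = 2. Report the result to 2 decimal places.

Compute the Gram sums: Σ1 = 5, Σs^3 = 637, Σs^3·s^3 = 279227.
And Σg = 627, Σs^3·g = 278715.
XᵀX·[α, β]ᵀ = Xᵀg becomes [[5, 637]; [637, 279227]]·[α, β]ᵀ = [627, 278715]ᵀ.
Eliminating β: 279227·(row 1) − 637·(row 2) gives 990366·α = 279227·627 − 637·278715 = -2466126, so α = -31617/12697.
Then β = (278715 − 637·(-31617/12697))/279227 = 165696/165061.
At s = 2: ĝ = (-31617/12697)·(1) + (165696/165061)·(8) = 914547/165061.

ĝ = 5.54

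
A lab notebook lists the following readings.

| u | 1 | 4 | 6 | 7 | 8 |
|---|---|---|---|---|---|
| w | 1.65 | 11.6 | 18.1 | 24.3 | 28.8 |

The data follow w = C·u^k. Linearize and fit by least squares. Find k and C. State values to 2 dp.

Taking logs, ln w = k·ln u + ln C, so regress ln w on ln u.
Σln u = 7.2034, Σ(ln u)² = 13.2429, Σln w = 12.3985, Σln u·ln w = 21.7827.
Equations: 13.2429·k + 7.2034·ln C = 21.7827;  7.2034·k + 5·ln C = 12.3985.
Δ = 13.2429·5 − (7.2034)² = 14.3252; k = (21.7827·5 − 7.2034·12.3985)/14.3252 = 1.36833, ln C = (13.2429·12.3985 − 7.2034·21.7827)/14.3252 = 0.50838, so C = exp(0.50838) = 1.66260.

k = 1.37, C = 1.66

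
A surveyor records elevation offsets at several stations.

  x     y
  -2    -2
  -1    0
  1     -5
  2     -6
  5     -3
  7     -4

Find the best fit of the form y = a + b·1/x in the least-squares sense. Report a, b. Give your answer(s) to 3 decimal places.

a = -3.175, b = -2.766

Entries of AᵀA: Σ1 = 6, Σ1/x = 12/35, Σ1/x·1/x = 6273/2450.
Moment sums: Σy = -20, Σ1/x·y = -286/35.
AᵀA·[a, b]ᵀ = Aᵀy becomes [[6, 12/35]; [12/35, 6273/2450]]·[a, b]ᵀ = [-20, -286/35]ᵀ.
det = 6·(6273/2450) − (12/35)² = 747/49.
a = ((-20)·(6273/2450) − (12/35)·(-286/35))/(747/49) = -19766/6225; b = (6·(-286/35) − (12/35)·(-20))/(747/49) = -1148/415.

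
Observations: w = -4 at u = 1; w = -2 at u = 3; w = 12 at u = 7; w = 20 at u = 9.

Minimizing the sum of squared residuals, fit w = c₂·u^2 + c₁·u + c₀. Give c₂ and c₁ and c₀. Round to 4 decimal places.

Sums needed: Σu^2·u^2 = 9044, Σu^2·u = 1100, Σu^2 = 140, Σu·u = 140, Σu = 20, Σ1 = 4.
Moment sums: Σu^2·w = 2186, Σu·w = 254, Σw = 26.
Row-reducing yields c₂ = 1/4, c₁ = 3/5, c₀ = -21/4.

c₂ = 0.2500, c₁ = 0.6000, c₀ = -5.2500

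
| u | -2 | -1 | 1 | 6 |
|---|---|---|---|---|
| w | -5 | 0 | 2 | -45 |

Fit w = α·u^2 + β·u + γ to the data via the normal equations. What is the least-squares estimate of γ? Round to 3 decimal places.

From the data, Σu^2·u^2 = 1314, Σu^2·u = 208, Σu^2 = 42, Σu·u = 42, Σu = 4, Σ1 = 4.
For Mᵀw: Σu^2·w = -1638, Σu·w = -258, Σw = -48.
So MᵀM·[α, β, γ]ᵀ = Mᵀw: [[1314, 208, 42]; [208, 42, 4]; [42, 4, 4]]·[α, β, γ]ᵀ = [-1638, -258, -48]ᵀ.
Inverting the 3×3 Gram matrix, [α, β, γ]ᵀ = [-4116/2809, 2457/2809, 7053/2809]ᵀ.

γ = 2.511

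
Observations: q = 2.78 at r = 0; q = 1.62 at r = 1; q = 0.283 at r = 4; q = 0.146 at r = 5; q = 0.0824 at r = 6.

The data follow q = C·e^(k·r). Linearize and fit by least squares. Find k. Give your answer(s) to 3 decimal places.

Let Y = ln q. Fitting Y = k·r + ln C by least squares:
Σr = 16.0000, Σ(r)² = 78.0000, Σln q = -4.1777, Σr·ln q = -29.1646.
Equations: 78.0000·k + 16.0000·ln C = -29.1646;  16.0000·k + 5·ln C = -4.1777.
Solving (det = 134.0000): k = -0.58939, ln C = 1.05051.

k = -0.589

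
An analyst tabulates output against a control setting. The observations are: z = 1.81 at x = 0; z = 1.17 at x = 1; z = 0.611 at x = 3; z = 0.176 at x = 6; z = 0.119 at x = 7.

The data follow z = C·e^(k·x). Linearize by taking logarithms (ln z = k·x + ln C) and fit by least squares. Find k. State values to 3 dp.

k = -0.386

With ln zᵢ as the transformed response and xᵢ as the regressor:
Sums: Σx = 17.0000, Σ(x)² = 95.0000, Σln z = -3.6082, Σx·ln z = -26.6450.
Normal system: [[95.0000, 17.0000]; [17.0000, 5]]·[k, ln C]ᵀ = [-26.6450, -3.6082]ᵀ.
Δ = 95.0000·5 − (17.0000)² = 186.0000; k = (-26.6450·5 − 17.0000·-3.6082)/186.0000 = -0.38648, ln C = (95.0000·-3.6082 − 17.0000·-26.6450)/186.0000 = 0.59238.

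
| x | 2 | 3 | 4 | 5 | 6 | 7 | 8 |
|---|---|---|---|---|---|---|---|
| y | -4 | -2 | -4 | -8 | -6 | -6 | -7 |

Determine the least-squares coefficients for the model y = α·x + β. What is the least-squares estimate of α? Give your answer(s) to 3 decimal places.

α = -0.679

From the data, Σx·x = 203, Σx = 35, Σ1 = 7.
Right-hand side: Σx·y = -204, Σy = -37.
So AᵀA·[α, β]ᵀ = Aᵀy: [[203, 35]; [35, 7]]·[α, β]ᵀ = [-204, -37]ᵀ.
Eliminating β: 7·(row 1) − 35·(row 2) gives 196·α = 7·(-204) − 35·(-37) = -133, so α = -19/28.
Then β = ((-37) − 35·(-19/28))/7 = -53/28.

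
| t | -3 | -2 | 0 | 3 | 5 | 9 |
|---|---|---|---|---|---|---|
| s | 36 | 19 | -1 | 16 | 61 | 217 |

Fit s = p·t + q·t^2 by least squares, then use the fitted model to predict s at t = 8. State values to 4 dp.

ŝ = 168.7035

Setting ∂/∂p … = 0 gives: 128·p + 846·q = 2160;  846·p + 7364·q = 19646.
(Σt·t = 128, Σt·t^2 = 846, Σt^2·t^2 = 7364, Σt·s = 2160, Σt^2·s = 19646.)
Eliminating q: 7364·(row 1) − 846·(row 2) gives 226876·p = 7364·2160 − 846·19646 = -714276, so p = -178569/56719.
Then q = (19646 − 846·(-178569/56719))/7364 = 171832/56719.
At t = 8: ŝ = (-178569/56719)·(8) + (171832/56719)·(64) = 9568696/56719.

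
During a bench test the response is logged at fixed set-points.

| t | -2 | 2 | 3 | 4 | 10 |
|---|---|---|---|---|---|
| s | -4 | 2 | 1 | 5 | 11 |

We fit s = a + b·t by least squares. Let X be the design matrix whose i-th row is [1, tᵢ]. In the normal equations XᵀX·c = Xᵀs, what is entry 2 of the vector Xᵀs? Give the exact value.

145

Entry 2 ↔ basis t, so (Xᵀs)_{2} = Σᵢ (t)·sᵢ = (-2)·(-4) + (2)·(2) + (3)·(1) + (4)·(5) + (10)·(11) = 145.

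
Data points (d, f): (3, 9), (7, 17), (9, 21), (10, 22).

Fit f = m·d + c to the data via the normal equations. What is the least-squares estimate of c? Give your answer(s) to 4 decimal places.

c = 3.4435

With design matrix M, MᵀM = [[239, 29]; [29, 4]] and Mᵀf = [555, 69]ᵀ.
Eliminating c: 4·(row 1) − 29·(row 2) gives 115·m = 4·555 − 29·69 = 219, so m = 219/115.
Then c = (69 − 29·(219/115))/4 = 396/115.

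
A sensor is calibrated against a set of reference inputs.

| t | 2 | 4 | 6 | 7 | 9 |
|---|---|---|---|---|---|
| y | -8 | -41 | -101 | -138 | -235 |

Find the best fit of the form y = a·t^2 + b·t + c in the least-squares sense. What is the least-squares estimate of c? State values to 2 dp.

c = 0.58

The normal system MᵀM·[a, b, c]ᵀ = Mᵀy is [[10530, 1360, 186]; [1360, 186, 28]; [186, 28, 5]]·[a, b, c]ᵀ = [-30121, -3867, -523]ᵀ.
Inverting the 3×3 Gram matrix, [a, b, c]ᵀ = [-31767/10142, 20527/10142, 2964/5071]ᵀ.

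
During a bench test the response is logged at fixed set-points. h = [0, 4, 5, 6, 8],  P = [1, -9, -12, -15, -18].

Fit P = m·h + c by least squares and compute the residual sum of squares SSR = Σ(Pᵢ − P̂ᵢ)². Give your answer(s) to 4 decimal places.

Sums needed: Σh·h = 141, Σh = 23, Σ1 = 5.
For XᵀP: Σh·P = -330, ΣP = -53.
XᵀX·[m, c]ᵀ = XᵀP becomes [[141, 23]; [23, 5]]·[m, c]ᵀ = [-330, -53]ᵀ.
Δ = 141·5 − 23² = 176.
m = ((-330)·5 − 23·(-53))/176 = -431/176; c = (141·(-53) − 23·(-330))/176 = 117/176.
Residuals: 59/176, 23/176, -37/88, -171/176, 163/176; SSR = 371/176.

SSR = 2.1080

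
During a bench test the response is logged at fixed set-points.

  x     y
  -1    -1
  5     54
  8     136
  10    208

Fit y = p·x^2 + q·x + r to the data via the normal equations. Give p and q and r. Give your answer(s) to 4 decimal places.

The normal system MᵀM·[p, q, r]ᵀ = Mᵀy is [[14722, 1636, 190]; [1636, 190, 22]; [190, 22, 4]]·[p, q, r]ᵀ = [30853, 3439, 397]ᵀ.
Solving the 3×3 system (Gaussian elimination) gives p = 9521/4868, q = 7027/4868, r = -7747/4868.

p = 1.9558, q = 1.4435, r = -1.5914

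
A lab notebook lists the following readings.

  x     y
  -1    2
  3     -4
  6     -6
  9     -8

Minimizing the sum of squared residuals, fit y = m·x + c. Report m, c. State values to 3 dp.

m = -0.986, c = 0.192

Compute the Gram sums: Σx·x = 127, Σx = 17, Σ1 = 4.
Right-hand side: Σx·y = -122, Σy = -16.
Normal equations: [[127, 17]; [17, 4]]·[m, c]ᵀ = [-122, -16]ᵀ.
Eliminating c: 4·(row 1) − 17·(row 2) gives 219·m = 4·(-122) − 17·(-16) = -216, so m = -72/73.
Then c = ((-16) − 17·(-72/73))/4 = 14/73.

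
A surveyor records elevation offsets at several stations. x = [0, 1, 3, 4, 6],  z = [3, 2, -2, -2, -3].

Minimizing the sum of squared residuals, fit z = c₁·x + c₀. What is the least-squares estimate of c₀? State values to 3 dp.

Forming MᵀM = [[62, 14]; [14, 5]] and Mᵀz = [-30, -2]ᵀ gives MᵀM·[c₁, c₀]ᵀ = Mᵀz.
Δ = 62·5 − 14² = 114.
c₁ = ((-30)·5 − 14·(-2))/114 = -61/57; c₀ = (62·(-2) − 14·(-30))/114 = 148/57.

c₀ = 2.596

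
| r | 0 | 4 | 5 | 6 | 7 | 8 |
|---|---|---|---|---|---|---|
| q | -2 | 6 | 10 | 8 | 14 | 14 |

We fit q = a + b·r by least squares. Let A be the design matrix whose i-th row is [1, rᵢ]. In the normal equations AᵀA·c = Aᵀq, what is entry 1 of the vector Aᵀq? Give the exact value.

50

Entry 1 ↔ basis 1, so (Aᵀq)_{1} = Σᵢ qᵢ = (1)·(-2) + (1)·(6) + (1)·(10) + (1)·(8) + (1)·(14) + (1)·(14) = 50.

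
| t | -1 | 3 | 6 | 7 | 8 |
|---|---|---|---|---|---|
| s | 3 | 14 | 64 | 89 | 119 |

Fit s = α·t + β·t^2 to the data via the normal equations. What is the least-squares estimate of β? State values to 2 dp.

Entries of AᵀA: Σt·t = 159, Σt·t^2 = 1097, Σt^2·t^2 = 7875.
For Aᵀs: Σt·s = 1998, Σt^2·s = 14410.
AᵀA·[α, β]ᵀ = Aᵀs becomes [[159, 1097]; [1097, 7875]]·[α, β]ᵀ = [1998, 14410]ᵀ.
Determinant 159·7875 − 1097² = 48716.
α = (1998·7875 − 1097·14410)/48716 = -18380/12179; β = (159·14410 − 1097·1998)/48716 = 24846/12179.

β = 2.04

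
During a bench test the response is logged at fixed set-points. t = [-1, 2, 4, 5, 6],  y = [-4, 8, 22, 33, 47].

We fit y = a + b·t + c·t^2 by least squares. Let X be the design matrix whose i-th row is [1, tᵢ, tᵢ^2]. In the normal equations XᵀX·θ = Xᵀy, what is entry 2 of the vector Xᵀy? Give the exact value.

Entry 2 ↔ basis t, so (Xᵀy)_{2} = Σᵢ (t)·yᵢ = (-1)·(-4) + (2)·(8) + (4)·(22) + (5)·(33) + (6)·(47) = 555.

555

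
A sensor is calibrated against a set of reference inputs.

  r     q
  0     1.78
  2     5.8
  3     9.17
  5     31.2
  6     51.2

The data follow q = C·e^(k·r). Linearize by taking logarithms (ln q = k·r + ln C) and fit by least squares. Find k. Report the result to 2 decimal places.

With ln qᵢ as the transformed response and rᵢ as the regressor:
Σr = 16.0000, Σ(r)² = 74.0000, Σln q = 11.9266, Σr·ln q = 50.9801.
Equations: 74.0000·k + 16.0000·ln C = 50.9801;  16.0000·k + 5·ln C = 11.9266.
Δ = 74.0000·5 − (16.0000)² = 114.0000; k = (50.9801·5 − 16.0000·11.9266)/114.0000 = 0.56206, ln C = (74.0000·11.9266 − 16.0000·50.9801)/114.0000 = 0.58671.

k = 0.56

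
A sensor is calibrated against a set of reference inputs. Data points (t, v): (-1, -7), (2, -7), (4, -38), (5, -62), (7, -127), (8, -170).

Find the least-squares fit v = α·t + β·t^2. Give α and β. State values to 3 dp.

α = 2.535, β = -2.970

Entries of MᵀM: Σt·t = 159, Σt·t^2 = 1051, Σt^2·t^2 = 7395.
Moment sums: Σt·v = -2718, Σt^2·v = -19296.
MᵀM·[α, β]ᵀ = Mᵀv becomes [[159, 1051]; [1051, 7395]]·[α, β]ᵀ = [-2718, -19296]ᵀ.
Eliminating β: 7395·(row 1) − 1051·(row 2) gives 71204·α = 7395·(-2718) − 1051·(-19296) = 180486, so α = 90243/35602.
Then β = ((-19296) − 1051·(90243/35602))/7395 = -105723/35602.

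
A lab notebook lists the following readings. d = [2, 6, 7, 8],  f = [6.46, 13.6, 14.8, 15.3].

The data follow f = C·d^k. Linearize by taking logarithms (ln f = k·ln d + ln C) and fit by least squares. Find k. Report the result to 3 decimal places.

With ln fᵢ as the transformed response and ln dᵢ as the regressor:
Σln d = 6.5103, Σ(ln d)² = 11.8015, Σln f = 9.8982, Σln d·ln f = 16.8857.
Equations: 11.8015·k + 6.5103·ln C = 16.8857;  6.5103·k + 4·ln C = 9.8982.
Δ = 11.8015·4 − (6.5103)² = 4.8225; k = (16.8857·4 − 6.5103·9.8982)/4.8225 = 0.64345, ln C = (11.8015·9.8982 − 6.5103·16.8857)/4.8225 = 1.42729.

k = 0.643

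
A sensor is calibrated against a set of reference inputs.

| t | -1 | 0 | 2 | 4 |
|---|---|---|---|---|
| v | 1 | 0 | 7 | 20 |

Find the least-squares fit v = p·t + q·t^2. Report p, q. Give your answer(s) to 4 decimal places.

p = 0.8815, q = 1.0491

Forming AᵀA = [[21, 71]; [71, 273]] and Aᵀv = [93, 349]ᵀ gives AᵀA·[p, q]ᵀ = Aᵀv.
Determinant 21·273 − 71² = 692.
p = (93·273 − 71·349)/692 = 305/346; q = (21·349 − 71·93)/692 = 363/346.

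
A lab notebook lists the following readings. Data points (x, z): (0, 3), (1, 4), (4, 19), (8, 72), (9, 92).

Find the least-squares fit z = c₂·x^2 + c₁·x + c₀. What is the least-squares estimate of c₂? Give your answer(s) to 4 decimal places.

c₂ = 1.1798

MᵀM·[c₂, c₁, c₀]ᵀ = Mᵀz reads: 10914·c₂ + 1306·c₁ + 162·c₀ = 12368;  1306·c₂ + 162·c₁ + 22·c₀ = 1484;  162·c₂ + 22·c₁ + 5·c₀ = 190.
(Σx^2·x^2 = 10914, Σx^2·x = 1306, Σx^2 = 162, Σx·x = 162, Σx = 22, Σ1 = 5, Σx^2·z = 12368, Σx·z = 1484, Σz = 190.)
Inverting the 3×3 Gram matrix, [c₂, c₁, c₀]ᵀ = [12893/10928, -8693/10928, 8945/2732]ᵀ.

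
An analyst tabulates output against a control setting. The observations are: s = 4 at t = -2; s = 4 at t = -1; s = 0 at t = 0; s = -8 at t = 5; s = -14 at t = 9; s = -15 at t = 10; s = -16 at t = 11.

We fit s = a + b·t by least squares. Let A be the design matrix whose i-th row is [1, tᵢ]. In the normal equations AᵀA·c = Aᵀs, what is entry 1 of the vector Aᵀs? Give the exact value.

Entry 1 ↔ basis 1, so (Aᵀs)_{1} = Σᵢ sᵢ = (1)·(4) + (1)·(4) + (1)·(0) + (1)·(-8) + (1)·(-14) + (1)·(-15) + (1)·(-16) = -45.

-45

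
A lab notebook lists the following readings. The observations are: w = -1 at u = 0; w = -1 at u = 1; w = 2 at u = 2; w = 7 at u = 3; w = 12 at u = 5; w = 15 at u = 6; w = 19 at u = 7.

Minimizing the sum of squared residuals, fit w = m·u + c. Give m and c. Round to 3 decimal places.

m = 3.003, c = -2.726

Compute the Gram sums: Σu·u = 124, Σu = 24, Σ1 = 7.
Right-hand side: Σu·w = 307, Σw = 53.
XᵀX·[m, c]ᵀ = Xᵀw becomes [[124, 24]; [24, 7]]·[m, c]ᵀ = [307, 53]ᵀ.
Determinant 124·7 − 24² = 292.
m = (307·7 − 24·53)/292 = 877/292; c = (124·53 − 24·307)/292 = -199/73.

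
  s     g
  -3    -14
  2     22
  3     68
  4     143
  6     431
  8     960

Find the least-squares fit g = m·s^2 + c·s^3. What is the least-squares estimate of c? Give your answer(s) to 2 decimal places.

Normal-equation sums: Σs^2·s^2 = 5826, Σs^2·s^3 = 41600, Σs^3·s^3 = 314418.
For Xᵀg: Σs^2·g = 79818, Σs^3·g = 596158.
Δ = 5826·314418 − 41600² = 101239268.
m = (79818·314418 − 41600·596158)/101239268 = 5693137/1946909; c = (5826·596158 − 41600·79818)/101239268 = 38196927/25309817.

c = 1.51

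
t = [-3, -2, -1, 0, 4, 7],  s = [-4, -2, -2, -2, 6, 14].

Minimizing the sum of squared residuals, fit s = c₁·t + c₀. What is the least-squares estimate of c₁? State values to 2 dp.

XᵀX·[c₁, c₀]ᵀ = Xᵀs reads: 79·c₁ + 5·c₀ = 140;  5·c₁ + 6·c₀ = 10.
(Σt·t = 79, Σt = 5, Σ1 = 6, Σt·s = 140, Σs = 10.)
Eliminating c₀: 6·(row 1) − 5·(row 2) gives 449·c₁ = 6·140 − 5·10 = 790, so c₁ = 790/449.
Then c₀ = (10 − 5·(790/449))/6 = 90/449.

c₁ = 1.76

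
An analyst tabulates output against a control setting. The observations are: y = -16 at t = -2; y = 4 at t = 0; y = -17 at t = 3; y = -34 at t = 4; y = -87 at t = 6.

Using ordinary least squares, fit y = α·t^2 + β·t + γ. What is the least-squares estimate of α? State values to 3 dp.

α = -2.969

The normal equations are: 1649·α + 299·β + 65·γ = -3893;  299·α + 65·β + 11·γ = -677;  65·α + 11·β + 5·γ = -150.
(Σt^2·t^2 = 1649, Σt^2·t = 299, Σt^2 = 65, Σt·t = 65, Σt = 11, Σ1 = 5, Σt^2·y = -3893, Σt·y = -677, Σy = -150.)
Row-reducing yields α = -291/98, β = 1675/588, γ = 1373/588.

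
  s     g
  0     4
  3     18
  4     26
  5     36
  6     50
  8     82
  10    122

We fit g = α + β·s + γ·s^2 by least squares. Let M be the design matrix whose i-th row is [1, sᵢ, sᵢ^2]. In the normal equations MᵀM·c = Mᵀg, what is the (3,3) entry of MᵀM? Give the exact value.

Row 3 ↔ basis s^2, column 3 ↔ basis s^2, so (MᵀM)_{3,3} = Σᵢ (s^2)·(s^2) = (0)·(0) + (9)·(9) + (16)·(16) + (25)·(25) + (36)·(36) + (64)·(64) + (100)·(100) = 16354.

16354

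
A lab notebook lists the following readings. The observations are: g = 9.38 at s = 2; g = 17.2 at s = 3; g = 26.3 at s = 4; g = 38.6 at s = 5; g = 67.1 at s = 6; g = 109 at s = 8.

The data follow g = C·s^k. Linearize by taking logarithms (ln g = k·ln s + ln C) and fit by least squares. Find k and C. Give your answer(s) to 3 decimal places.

Let Y = ln g. Fitting Y = k·ln s + ln C by least squares:
XᵀX = [[13.7340, 8.6587]; [8.6587, 6]], rhs = [32.3812, 20.9038]ᵀ  (here Σln s = 8.6587, Σ(ln s)² = 13.7340, Σln g = 20.9038, Σln s·ln g = 32.3812).
Solving (det = 7.4309): k = 1.78813, ln C = 0.90350, so C = exp(0.90350) = 2.46822.

k = 1.788, C = 2.468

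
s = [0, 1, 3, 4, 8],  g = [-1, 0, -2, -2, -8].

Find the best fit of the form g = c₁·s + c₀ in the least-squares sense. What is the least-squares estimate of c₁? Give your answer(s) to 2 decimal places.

The normal equations are: 90·c₁ + 16·c₀ = -78;  16·c₁ + 5·c₀ = -13.
(Σs·s = 90, Σs = 16, Σ1 = 5, Σs·g = -78, Σg = -13.)
det = 90·5 − 16² = 194.
c₁ = ((-78)·5 − 16·(-13))/194 = -91/97; c₀ = (90·(-13) − 16·(-78))/194 = 39/97.

c₁ = -0.94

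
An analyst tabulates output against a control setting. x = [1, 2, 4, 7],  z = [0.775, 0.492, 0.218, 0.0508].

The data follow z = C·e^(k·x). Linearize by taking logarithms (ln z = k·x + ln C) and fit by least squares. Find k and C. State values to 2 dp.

k = -0.45, C = 1.24

With ln zᵢ as the transformed response and xᵢ as the regressor:
Σx = 14.0000, Σ(x)² = 70.0000, Σln z = -5.4673, Σx·ln z = -28.6255.
Equations: 70.0000·k + 14.0000·ln C = -28.6255;  14.0000·k + 4·ln C = -5.4673.
Solving (det = 84.0000): k = -0.45190, ln C = 0.21484, so C = exp(0.21484) = 1.23967.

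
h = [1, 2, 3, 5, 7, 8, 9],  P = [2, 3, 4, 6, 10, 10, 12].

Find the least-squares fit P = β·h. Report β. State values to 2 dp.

Sums needed: Σh·h = 233.
Moment sums: Σh·P = 308.
β = 308/233 = 1.32189.

β = 1.32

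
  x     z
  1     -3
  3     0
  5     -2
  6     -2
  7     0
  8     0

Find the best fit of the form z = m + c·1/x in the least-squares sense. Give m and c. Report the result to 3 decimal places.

Sums needed: Σ1 = 6, Σ1/x = 551/280, Σ1/x·1/x = 857249/705600.
Moment sums: Σz = -7, Σ1/x·z = -56/15.
So AᵀA·[m, c]ᵀ = Aᵀz: [[6, 551/280]; [551/280, 857249/705600]]·[m, c]ᵀ = [-7, -56/15]ᵀ.
Δ = 6·(857249/705600) − (551/280)² = 160739/47040.
m = ((-7)·(857249/705600) − (551/280)·(-56/15))/(160739/47040) = -163387/482217; c = (6·(-56/15) − (551/280)·(-7))/(160739/47040) = -405720/160739.

m = -0.339, c = -2.524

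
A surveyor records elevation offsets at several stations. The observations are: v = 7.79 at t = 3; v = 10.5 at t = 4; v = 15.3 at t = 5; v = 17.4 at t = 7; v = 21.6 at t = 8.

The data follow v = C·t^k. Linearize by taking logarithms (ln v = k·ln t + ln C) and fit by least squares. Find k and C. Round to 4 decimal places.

k = 0.9981, C = 2.6951

With ln vᵢ as the transformed response and ln tᵢ as the regressor:
Over the data: Σln t = 8.1197, Σ(ln t)² = 13.8297, Σln v = 13.0612, Σln t·ln v = 21.8532.
Normal system: [[13.8297, 8.1197]; [8.1197, 5]]·[k, ln C]ᵀ = [21.8532, 13.0612]ᵀ.
Solving (det = 3.2190): k = 0.99807, ln C = 0.99145, so C = exp(0.99145) = 2.69513.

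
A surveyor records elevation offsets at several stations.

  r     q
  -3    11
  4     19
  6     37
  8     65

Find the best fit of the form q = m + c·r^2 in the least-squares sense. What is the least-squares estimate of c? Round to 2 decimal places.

Setting ∂/∂m … = 0 gives: 4·m + 125·c = 132;  125·m + 5729·c = 5895.
Determinant 4·5729 − 125² = 7291.
m = (132·5729 − 125·5895)/7291 = 19353/7291; c = (4·5895 − 125·132)/7291 = 7080/7291.

c = 0.97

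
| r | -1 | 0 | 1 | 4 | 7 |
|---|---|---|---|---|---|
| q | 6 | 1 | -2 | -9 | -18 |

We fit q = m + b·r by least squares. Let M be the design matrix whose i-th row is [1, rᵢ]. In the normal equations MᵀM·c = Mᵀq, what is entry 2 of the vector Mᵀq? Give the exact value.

-170

Entry 2 ↔ basis r, so (Mᵀq)_{2} = Σᵢ (r)·qᵢ = (-1)·(6) + (0)·(1) + (1)·(-2) + (4)·(-9) + (7)·(-18) = -170.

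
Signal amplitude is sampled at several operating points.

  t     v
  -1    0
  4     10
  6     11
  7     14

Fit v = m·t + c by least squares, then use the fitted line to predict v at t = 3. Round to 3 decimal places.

The normal system MᵀM·[m, c]ᵀ = Mᵀv is [[102, 16]; [16, 4]]·[m, c]ᵀ = [204, 35]ᵀ.
det = 102·4 − 16² = 152.
m = (204·4 − 16·35)/152 = 32/19; c = (102·35 − 16·204)/152 = 153/76.
At t = 3: v̂ = (32/19)·(3) + (153/76)·(1) = 537/76.

v̂ = 7.066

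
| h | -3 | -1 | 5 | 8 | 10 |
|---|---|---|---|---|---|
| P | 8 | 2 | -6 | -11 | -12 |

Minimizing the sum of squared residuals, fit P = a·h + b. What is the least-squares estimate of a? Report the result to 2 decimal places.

Entries of AᵀA: Σh·h = 199, Σh = 19, Σ1 = 5.
And Σh·P = -264, ΣP = -19.
So AᵀA·[a, b]ᵀ = AᵀP: [[199, 19]; [19, 5]]·[a, b]ᵀ = [-264, -19]ᵀ.
det = 199·5 − 19² = 634.
a = ((-264)·5 − 19·(-19))/634 = -959/634; b = (199·(-19) − 19·(-264))/634 = 1235/634.

a = -1.51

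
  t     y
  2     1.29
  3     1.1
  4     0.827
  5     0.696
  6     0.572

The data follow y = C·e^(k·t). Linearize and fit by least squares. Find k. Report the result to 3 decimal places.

With ln yᵢ as the transformed response and tᵢ as the regressor:
AᵀA = [[90.0000, 20.0000]; [20.0000, 5]], rhs = [-5.1283, -0.7610]ᵀ  (here Σt = 20.0000, Σ(t)² = 90.0000, Σln y = -0.7610, Σt·ln y = -5.1283).
Δ = 90.0000·5 − (20.0000)² = 50.0000; k = (-5.1283·5 − 20.0000·-0.7610)/50.0000 = -0.20842, ln C = (90.0000·-0.7610 − 20.0000·-5.1283)/50.0000 = 0.68149.

k = -0.208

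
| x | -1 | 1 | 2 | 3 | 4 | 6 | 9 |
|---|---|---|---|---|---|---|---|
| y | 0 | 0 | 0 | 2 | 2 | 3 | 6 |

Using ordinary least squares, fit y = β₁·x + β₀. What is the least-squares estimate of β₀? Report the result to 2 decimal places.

β₀ = -0.30

Sums needed: Σx·x = 148, Σx = 24, Σ1 = 7.
And Σx·y = 86, Σy = 13.
Normal equations: [[148, 24]; [24, 7]]·[β₁, β₀]ᵀ = [86, 13]ᵀ.
Determinant 148·7 − 24² = 460.
β₁ = (86·7 − 24·13)/460 = 29/46; β₀ = (148·13 − 24·86)/460 = -7/23.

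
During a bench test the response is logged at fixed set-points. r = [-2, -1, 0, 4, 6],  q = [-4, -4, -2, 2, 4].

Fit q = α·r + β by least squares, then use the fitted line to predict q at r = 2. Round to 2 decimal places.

The normal system AᵀA·[α, β]ᵀ = Aᵀq is [[57, 7]; [7, 5]]·[α, β]ᵀ = [44, -4]ᵀ.
det = 57·5 − 7² = 236.
α = (44·5 − 7·(-4))/236 = 62/59; β = (57·(-4) − 7·44)/236 = -134/59.
At r = 2: q̂ = (62/59)·(2) + (-134/59)·(1) = -10/59.

q̂ = -0.17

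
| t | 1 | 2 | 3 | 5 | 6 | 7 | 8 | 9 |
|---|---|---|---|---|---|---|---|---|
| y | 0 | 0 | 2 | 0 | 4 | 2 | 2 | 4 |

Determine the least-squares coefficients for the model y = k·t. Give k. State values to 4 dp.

Sums needed: Σt·t = 269.
For Aᵀy: Σt·y = 96.
k = 96/269 = 0.356877.

k = 0.3569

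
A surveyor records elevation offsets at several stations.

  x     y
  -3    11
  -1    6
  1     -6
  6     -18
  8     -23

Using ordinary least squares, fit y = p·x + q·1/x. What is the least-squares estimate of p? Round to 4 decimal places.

The normal system MᵀM·[p, q]ᵀ = Mᵀy is [[111, 5]; [5, 1241/576]]·[p, q]ᵀ = [-337, -517/24]ᵀ.
Δ = 111·(1241/576) − 5² = 41117/192.
p = ((-337)·(1241/576) − 5·(-517/24))/(41117/192) = -356177/123351; q = (111·(-517/24) − 5·(-337))/(41117/192) = -135576/41117.

p = -2.8875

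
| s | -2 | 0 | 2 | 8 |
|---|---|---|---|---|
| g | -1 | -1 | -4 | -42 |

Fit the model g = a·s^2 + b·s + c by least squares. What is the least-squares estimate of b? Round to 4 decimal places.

b = -0.7804

Normal-equation sums: Σs^2·s^2 = 4128, Σs^2·s = 512, Σs^2 = 72, Σs·s = 72, Σs = 8, Σ1 = 4.
Right-hand side: Σs^2·g = -2708, Σs·g = -342, Σg = -48.
So AᵀA·[a, b, c]ᵀ = Aᵀg: [[4128, 512, 72]; [512, 72, 8]; [72, 8, 4]]·[a, b, c]ᵀ = [-2708, -342, -48]ᵀ.
Solving the 3×3 system (Gaussian elimination) gives a = -199/362, b = -565/724, c = -197/362.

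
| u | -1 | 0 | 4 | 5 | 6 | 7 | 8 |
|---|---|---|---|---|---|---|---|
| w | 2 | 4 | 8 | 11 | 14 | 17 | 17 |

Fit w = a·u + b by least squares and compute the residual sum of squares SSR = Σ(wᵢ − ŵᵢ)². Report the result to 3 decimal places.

SSR = 9.131

With design matrix M, MᵀM = [[191, 29]; [29, 7]] and Mᵀw = [424, 73]ᵀ.
det = 191·7 − 29² = 496.
a = (424·7 − 29·73)/496 = 851/496; b = (191·73 − 29·424)/496 = 1647/496.
Residuals: 49/124, 337/496, -1083/496, -223/248, 191/496, 207/124, -23/496; SSR = 4529/496.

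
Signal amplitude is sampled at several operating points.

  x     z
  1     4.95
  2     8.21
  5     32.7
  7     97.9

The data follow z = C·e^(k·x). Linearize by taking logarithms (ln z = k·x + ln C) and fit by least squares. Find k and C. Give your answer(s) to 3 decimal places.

Linearized form: ln z = k·x + ln C. From the 4 transformed points,
Σx = 15.0000, Σ(x)² = 79.0000, Σln z = 11.7761, Σx·ln z = 55.3346.
Equations: 79.0000·k + 15.0000·ln C = 55.3346;  15.0000·k + 4·ln C = 11.7761.
Solving (det = 91.0000): k = 0.49118, ln C = 1.10209, so C = exp(1.10209) = 3.01044.

k = 0.491, C = 3.010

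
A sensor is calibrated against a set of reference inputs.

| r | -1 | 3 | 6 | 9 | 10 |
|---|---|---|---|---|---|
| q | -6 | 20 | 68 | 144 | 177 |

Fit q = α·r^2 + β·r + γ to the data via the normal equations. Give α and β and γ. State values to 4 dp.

From the data, Σr^2·r^2 = 17939, Σr^2·r = 1971, Σr^2 = 227, Σr·r = 227, Σr = 27, Σ1 = 5.
Moment sums: Σr^2·q = 31986, Σr·q = 3540, Σq = 403.
AᵀA·[α, β, γ]ᵀ = Aᵀq becomes [[17939, 1971, 227]; [1971, 227, 27]; [227, 27, 5]]·[α, β, γ]ᵀ = [31986, 3540, 403]ᵀ.
Inverting the 3×3 Gram matrix, [α, β, γ]ᵀ = [119135/80616, 86883/26872, -39823/10077]ᵀ.

α = 1.4778, β = 3.2332, γ = -3.9519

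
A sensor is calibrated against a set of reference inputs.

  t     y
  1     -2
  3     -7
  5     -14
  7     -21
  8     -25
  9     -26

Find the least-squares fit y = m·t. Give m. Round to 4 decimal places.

Sums needed: Σt·t = 229.
Moment sums: Σt·y = -674.
So MᵀM·[m]ᵀ = Mᵀy: [[229]]·[m]ᵀ = [-674]ᵀ.
m = (-674)/229 = -2.94323.

m = -2.9432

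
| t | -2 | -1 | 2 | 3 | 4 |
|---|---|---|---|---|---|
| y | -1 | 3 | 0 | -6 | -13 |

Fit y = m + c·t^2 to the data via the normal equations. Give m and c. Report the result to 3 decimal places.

From the data, Σ1 = 5, Σt^2 = 34, Σt^2·t^2 = 370.
For Xᵀy: Σy = -17, Σt^2·y = -263.
Normal equations: [[5, 34]; [34, 370]]·[m, c]ᵀ = [-17, -263]ᵀ.
det = 5·370 − 34² = 694.
m = ((-17)·370 − 34·(-263))/694 = 1326/347; c = (5·(-263) − 34·(-17))/694 = -737/694.

m = 3.821, c = -1.062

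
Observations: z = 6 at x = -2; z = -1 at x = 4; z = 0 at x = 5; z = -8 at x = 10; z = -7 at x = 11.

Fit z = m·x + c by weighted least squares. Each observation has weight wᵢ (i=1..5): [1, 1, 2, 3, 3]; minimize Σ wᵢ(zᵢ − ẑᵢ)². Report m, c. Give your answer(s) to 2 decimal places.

The normal equations are: 733·m + 75·c = -487;  75·m + 10·c = -40.
(Σwᵢ·x·x = 733, Σwᵢ·x = 75, Σwᵢ·1 = 10, Σwᵢ·x·z = -487, Σwᵢ·z = -40.)
Δ = 733·10 − 75² = 1705.
m = ((-487)·10 − 75·(-40))/1705 = -34/31; c = (733·(-40) − 75·(-487))/1705 = 131/31.

m = -1.10, c = 4.23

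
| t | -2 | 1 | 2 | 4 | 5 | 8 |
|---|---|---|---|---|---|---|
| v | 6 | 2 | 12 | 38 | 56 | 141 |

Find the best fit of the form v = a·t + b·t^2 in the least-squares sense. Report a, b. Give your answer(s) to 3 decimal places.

Compute the Gram sums: Σt·t = 114, Σt·t^2 = 702, Σt^2·t^2 = 5010.
Moment sums: Σt·v = 1574, Σt^2·v = 11106.
MᵀM·[a, b]ᵀ = Mᵀv becomes [[114, 702]; [702, 5010]]·[a, b]ᵀ = [1574, 11106]ᵀ.
det = 114·5010 − 702² = 78336.
a = (1574·5010 − 702·11106)/78336 = 1861/1632; b = (114·11106 − 702·1574)/78336 = 1119/544.

a = 1.140, b = 2.057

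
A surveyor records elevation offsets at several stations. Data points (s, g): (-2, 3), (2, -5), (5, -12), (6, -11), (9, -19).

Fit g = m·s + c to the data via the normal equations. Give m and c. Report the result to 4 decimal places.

Forming AᵀA = [[150, 20]; [20, 5]] and Aᵀg = [-313, -44]ᵀ gives AᵀA·[m, c]ᵀ = Aᵀg.
Determinant 150·5 − 20² = 350.
m = ((-313)·5 − 20·(-44))/350 = -137/70; c = (150·(-44) − 20·(-313))/350 = -34/35.

m = -1.9571, c = -0.9714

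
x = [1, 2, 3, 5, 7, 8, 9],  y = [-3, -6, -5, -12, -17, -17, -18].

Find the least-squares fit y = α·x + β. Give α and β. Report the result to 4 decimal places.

α = -2.0172, β = -1.0567

Normal-equation sums: Σx·x = 233, Σx = 35, Σ1 = 7.
For Aᵀy: Σx·y = -507, Σy = -78.
So AᵀA·[α, β]ᵀ = Aᵀy: [[233, 35]; [35, 7]]·[α, β]ᵀ = [-507, -78]ᵀ.
Δ = 233·7 − 35² = 406.
α = ((-507)·7 − 35·(-78))/406 = -117/58; β = (233·(-78) − 35·(-507))/406 = -429/406.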